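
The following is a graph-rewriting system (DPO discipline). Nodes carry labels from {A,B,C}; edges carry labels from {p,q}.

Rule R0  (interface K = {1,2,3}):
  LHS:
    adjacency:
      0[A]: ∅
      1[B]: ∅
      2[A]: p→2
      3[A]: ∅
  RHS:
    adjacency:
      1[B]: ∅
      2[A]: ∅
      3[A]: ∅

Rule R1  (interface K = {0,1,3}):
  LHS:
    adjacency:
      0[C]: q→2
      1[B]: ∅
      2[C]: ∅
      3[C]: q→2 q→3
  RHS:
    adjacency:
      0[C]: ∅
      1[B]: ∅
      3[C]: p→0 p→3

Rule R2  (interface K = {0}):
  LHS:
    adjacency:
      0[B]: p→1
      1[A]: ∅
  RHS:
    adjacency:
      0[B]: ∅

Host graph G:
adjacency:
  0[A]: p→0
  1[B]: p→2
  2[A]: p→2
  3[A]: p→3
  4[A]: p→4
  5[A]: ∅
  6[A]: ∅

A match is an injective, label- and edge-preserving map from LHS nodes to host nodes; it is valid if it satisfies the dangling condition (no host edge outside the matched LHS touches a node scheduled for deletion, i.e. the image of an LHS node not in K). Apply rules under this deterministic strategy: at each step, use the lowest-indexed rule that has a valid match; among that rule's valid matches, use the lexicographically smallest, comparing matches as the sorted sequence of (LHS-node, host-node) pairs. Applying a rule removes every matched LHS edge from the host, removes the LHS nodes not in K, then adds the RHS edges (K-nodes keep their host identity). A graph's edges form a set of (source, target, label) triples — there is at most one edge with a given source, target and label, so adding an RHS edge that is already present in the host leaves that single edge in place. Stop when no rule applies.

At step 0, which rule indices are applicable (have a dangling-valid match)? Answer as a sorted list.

R0: 32 valid matches — {0↦5, 1↦1, 2↦0, 3↦2}, {0↦5, 1↦1, 2↦0, 3↦3}, {0↦5, 1↦1, 2↦0, 3↦4} (+29 more)
R1: no valid match — LHS pattern not found
R2: no valid match — 1 raw match, all fail dangling condition

Answer: [R0]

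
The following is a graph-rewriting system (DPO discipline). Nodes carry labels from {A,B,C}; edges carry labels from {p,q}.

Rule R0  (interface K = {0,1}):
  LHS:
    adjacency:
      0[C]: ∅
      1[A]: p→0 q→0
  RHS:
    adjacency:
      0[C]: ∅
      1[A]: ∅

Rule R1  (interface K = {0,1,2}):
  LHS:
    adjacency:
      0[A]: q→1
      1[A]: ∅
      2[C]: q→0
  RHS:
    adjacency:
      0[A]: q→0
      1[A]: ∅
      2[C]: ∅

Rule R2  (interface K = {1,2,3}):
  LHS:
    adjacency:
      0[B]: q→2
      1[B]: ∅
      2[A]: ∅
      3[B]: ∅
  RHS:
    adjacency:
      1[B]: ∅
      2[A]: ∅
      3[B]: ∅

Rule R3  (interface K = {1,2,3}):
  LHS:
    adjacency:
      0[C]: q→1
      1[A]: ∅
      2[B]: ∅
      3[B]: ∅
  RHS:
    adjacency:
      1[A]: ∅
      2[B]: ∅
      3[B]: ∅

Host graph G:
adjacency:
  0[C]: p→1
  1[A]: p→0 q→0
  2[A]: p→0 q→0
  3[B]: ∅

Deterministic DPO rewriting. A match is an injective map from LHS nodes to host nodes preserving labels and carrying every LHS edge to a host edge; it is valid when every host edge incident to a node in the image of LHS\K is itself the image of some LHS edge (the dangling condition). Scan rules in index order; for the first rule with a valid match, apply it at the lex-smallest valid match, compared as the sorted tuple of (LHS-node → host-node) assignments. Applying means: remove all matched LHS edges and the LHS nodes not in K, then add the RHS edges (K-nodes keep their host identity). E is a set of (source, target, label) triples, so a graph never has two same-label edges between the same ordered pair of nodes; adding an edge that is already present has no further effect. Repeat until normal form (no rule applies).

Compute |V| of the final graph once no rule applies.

Answer: 4

Derivation:
start.  V:4 E:5  edges: 0-p->1 1-p->0 1-q->0 2-p->0 2-q->0
1. fire R0 via {0↦0, 1↦1}  →  V:4 E:3  edges: 0-p->1 2-p->0 2-q->0
2. fire R0 via {0↦0, 1↦2}  →  V:4 E:1  edges: 0-p->1
final graph: no rule applies after step 2
NF nodes: {0:C, 1:A, 2:A, 3:B}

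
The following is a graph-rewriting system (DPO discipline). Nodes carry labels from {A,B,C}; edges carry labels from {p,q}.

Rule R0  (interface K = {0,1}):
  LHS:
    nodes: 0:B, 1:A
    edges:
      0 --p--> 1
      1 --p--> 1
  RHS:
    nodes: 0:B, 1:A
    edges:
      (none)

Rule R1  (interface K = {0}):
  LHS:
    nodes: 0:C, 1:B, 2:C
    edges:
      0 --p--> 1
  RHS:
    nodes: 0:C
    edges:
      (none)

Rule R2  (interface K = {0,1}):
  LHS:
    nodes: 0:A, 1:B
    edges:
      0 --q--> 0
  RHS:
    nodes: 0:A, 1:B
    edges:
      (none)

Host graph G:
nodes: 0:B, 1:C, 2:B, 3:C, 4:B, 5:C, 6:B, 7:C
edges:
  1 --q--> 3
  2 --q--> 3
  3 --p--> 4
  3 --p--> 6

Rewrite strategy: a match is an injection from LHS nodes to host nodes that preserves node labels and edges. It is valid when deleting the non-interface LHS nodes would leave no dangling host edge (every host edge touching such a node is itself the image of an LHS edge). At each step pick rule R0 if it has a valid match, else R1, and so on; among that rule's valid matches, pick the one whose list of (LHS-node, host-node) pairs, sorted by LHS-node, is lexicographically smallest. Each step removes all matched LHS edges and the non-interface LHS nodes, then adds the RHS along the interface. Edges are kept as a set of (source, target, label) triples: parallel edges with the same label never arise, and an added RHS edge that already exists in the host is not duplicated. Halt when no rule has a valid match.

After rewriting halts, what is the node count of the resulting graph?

Answer: 4

Rewrite trace:
start.  V:8 E:4  edges: 1-q->3 2-q->3 3-p->4 3-p->6
1. fire R1 via {0↦3, 1↦4, 2↦5}  →  V:6 E:3  edges: 1-q->3 2-q->3 3-p->6
2. fire R1 via {0↦3, 1↦6, 2↦7}  →  V:4 E:2  edges: 1-q->3 2-q->3
halt: no rule applies after step 2
NF nodes: {0:B, 1:C, 2:B, 3:C}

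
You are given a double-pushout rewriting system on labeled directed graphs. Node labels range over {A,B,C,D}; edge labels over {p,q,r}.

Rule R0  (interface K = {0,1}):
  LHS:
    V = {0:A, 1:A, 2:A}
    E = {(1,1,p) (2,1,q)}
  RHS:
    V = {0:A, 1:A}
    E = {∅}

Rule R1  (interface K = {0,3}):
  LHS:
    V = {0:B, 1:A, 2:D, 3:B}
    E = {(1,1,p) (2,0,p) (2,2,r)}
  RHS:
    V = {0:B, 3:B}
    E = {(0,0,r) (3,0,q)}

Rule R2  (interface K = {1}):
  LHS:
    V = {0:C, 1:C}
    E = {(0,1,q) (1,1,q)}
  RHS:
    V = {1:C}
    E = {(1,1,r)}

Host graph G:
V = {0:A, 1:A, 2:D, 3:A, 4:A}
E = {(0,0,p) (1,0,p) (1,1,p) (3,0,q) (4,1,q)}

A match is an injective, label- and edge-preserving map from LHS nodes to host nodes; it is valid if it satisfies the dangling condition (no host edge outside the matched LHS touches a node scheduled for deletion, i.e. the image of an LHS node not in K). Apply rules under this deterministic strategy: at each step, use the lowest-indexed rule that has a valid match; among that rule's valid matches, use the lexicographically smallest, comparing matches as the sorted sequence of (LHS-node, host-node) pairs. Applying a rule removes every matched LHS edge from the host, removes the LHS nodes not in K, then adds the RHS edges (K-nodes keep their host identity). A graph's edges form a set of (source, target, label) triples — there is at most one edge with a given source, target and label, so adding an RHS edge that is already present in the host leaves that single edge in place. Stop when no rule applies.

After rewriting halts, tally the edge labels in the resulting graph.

Answer: p:1

Derivation:
start.  V:5 E:5  edges: 0-p->0 1-p->0 1-p->1 3-q->0 4-q->1
1. fire R0 via {0↦0, 1↦1, 2↦4}  →  V:4 E:3  edges: 0-p->0 1-p->0 3-q->0
2. fire R0 via {0↦1, 1↦0, 2↦3}  →  V:3 E:1  edges: 1-p->0
halt: no rule applies after step 2
NF edges: [(1, 0, 'p')]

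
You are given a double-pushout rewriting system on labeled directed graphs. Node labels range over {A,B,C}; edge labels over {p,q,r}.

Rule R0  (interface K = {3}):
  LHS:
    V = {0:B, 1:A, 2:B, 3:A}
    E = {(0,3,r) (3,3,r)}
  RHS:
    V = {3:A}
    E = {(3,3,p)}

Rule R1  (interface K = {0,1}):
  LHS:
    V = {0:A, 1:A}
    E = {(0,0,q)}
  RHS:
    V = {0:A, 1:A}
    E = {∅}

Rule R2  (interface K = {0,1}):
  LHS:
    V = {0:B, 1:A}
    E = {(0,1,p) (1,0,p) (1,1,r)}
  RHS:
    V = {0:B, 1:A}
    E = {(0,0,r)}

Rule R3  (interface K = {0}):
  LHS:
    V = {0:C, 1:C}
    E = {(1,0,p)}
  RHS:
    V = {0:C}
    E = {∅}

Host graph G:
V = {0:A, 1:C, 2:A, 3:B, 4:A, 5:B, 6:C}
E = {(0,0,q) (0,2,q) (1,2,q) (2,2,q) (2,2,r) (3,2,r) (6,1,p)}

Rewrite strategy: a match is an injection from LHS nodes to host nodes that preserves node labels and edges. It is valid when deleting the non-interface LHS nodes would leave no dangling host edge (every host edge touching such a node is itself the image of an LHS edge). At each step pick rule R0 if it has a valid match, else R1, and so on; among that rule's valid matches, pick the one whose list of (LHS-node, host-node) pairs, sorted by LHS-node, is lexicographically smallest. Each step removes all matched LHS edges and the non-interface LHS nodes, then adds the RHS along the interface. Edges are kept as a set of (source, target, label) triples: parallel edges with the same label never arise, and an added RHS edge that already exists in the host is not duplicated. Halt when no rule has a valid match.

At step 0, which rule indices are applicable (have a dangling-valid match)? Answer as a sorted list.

Answer: [R0,R1,R3]

Derivation:
R0: 1 valid match — {0↦3, 1↦4, 2↦5, 3↦2}
R1: 4 valid matches — {0↦0, 1↦2}, {0↦0, 1↦4}, {0↦2, 1↦0} (+1 more)
R2: no valid match — LHS pattern not found
R3: 1 valid match — {0↦1, 1↦6}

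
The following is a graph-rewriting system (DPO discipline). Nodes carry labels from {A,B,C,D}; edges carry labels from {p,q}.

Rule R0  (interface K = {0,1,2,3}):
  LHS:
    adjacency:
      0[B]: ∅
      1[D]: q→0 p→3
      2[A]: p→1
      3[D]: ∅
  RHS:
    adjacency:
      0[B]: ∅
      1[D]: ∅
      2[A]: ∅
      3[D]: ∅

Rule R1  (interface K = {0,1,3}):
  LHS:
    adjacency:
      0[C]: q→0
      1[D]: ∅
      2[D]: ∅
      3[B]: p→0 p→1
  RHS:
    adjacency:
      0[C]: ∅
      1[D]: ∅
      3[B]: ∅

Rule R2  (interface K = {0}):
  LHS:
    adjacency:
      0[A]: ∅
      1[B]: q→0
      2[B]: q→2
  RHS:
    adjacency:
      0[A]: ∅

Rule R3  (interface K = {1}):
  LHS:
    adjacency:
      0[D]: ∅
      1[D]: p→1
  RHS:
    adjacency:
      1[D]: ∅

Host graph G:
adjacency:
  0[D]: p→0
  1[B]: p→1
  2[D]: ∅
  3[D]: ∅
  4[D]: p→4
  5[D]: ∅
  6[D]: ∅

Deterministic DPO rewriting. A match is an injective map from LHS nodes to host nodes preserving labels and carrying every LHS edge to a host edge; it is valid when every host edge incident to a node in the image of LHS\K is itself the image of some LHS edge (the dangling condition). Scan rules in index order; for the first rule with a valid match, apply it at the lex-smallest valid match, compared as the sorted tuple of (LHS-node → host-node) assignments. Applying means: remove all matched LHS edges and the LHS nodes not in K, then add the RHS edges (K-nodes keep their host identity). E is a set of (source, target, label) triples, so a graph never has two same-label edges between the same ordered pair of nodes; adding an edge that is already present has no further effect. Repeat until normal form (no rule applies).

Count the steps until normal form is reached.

initial: |V|=7 |E|=3  E = 0-p->0 1-p->1 4-p->4
step 1: apply R3 at {0↦2, 1↦0}  → |V|=6 |E|=2  E = 1-p->1 4-p->4
step 2: apply R3 at {0↦0, 1↦4}  → |V|=5 |E|=1  E = 1-p->1
normal form: no rule applies after step 2

Answer: 2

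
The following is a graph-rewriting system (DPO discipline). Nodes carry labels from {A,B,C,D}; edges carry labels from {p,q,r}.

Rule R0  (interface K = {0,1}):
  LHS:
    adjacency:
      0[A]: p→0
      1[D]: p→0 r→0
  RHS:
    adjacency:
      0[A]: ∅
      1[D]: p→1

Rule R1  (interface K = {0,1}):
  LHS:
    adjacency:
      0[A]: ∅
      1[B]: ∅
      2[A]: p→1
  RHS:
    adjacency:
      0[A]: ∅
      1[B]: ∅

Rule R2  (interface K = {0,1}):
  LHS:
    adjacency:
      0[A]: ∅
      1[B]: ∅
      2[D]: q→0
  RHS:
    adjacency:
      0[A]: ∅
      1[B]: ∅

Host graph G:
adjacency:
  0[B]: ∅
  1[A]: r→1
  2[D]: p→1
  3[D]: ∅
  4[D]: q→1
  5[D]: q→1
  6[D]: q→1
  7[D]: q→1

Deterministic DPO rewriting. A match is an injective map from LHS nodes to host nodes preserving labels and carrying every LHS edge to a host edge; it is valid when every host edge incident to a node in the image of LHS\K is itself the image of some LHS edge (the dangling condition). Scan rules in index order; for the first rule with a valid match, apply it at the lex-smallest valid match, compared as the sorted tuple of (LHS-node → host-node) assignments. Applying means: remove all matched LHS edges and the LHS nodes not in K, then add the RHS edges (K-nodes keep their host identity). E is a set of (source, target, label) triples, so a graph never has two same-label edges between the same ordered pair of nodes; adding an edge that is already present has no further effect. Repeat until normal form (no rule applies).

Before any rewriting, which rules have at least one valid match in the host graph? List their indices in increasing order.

Answer: [R2]

Rewrite trace:
R0: no valid match — LHS pattern not found
R1: no valid match — LHS pattern not found
R2: 4 valid matches — {0↦1, 1↦0, 2↦4}, {0↦1, 1↦0, 2↦5}, {0↦1, 1↦0, 2↦6} (+1 more)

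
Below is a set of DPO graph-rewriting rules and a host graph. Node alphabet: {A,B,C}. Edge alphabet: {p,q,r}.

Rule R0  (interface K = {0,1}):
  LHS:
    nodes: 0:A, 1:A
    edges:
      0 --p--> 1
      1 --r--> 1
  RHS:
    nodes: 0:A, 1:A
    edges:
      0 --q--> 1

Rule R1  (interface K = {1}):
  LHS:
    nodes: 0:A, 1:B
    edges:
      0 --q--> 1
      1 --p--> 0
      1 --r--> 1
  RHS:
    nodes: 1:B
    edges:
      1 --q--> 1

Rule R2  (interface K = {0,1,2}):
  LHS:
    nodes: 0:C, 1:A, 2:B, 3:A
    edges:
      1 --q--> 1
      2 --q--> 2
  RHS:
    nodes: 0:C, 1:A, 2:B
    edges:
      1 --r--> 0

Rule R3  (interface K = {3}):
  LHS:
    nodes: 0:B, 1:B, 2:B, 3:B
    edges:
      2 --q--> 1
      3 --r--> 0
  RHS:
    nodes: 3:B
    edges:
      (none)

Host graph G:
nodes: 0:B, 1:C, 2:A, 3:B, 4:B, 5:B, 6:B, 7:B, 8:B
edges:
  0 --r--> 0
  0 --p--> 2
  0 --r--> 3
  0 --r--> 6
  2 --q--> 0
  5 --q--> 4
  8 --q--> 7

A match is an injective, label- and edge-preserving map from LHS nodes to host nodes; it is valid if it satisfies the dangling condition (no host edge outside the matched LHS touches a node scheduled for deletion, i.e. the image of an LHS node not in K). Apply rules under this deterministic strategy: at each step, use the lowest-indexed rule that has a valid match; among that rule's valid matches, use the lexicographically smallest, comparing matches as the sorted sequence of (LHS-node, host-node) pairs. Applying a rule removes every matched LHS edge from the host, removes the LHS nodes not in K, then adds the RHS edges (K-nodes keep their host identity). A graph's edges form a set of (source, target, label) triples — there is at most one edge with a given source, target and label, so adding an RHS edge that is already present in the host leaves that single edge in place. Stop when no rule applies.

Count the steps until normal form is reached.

[0] host  ⇒  9 nodes, 7 edges  {0-r->0 0-p->2 0-r->3 0-r->6 2-q->0 5-q->4 8-q->7}
[1] R1 @ {0↦2, 1↦0}  ⇒  8 nodes, 5 edges  {0-q->0 0-r->3 0-r->6 5-q->4 8-q->7}
[2] R3 @ {0↦3, 1↦4, 2↦5, 3↦0}  ⇒  5 nodes, 3 edges  {0-q->0 0-r->6 8-q->7}
[3] R3 @ {0↦6, 1↦7, 2↦8, 3↦0}  ⇒  2 nodes, 1 edges  {0-q->0}
normal form: no rule applies after step 3

Answer: 3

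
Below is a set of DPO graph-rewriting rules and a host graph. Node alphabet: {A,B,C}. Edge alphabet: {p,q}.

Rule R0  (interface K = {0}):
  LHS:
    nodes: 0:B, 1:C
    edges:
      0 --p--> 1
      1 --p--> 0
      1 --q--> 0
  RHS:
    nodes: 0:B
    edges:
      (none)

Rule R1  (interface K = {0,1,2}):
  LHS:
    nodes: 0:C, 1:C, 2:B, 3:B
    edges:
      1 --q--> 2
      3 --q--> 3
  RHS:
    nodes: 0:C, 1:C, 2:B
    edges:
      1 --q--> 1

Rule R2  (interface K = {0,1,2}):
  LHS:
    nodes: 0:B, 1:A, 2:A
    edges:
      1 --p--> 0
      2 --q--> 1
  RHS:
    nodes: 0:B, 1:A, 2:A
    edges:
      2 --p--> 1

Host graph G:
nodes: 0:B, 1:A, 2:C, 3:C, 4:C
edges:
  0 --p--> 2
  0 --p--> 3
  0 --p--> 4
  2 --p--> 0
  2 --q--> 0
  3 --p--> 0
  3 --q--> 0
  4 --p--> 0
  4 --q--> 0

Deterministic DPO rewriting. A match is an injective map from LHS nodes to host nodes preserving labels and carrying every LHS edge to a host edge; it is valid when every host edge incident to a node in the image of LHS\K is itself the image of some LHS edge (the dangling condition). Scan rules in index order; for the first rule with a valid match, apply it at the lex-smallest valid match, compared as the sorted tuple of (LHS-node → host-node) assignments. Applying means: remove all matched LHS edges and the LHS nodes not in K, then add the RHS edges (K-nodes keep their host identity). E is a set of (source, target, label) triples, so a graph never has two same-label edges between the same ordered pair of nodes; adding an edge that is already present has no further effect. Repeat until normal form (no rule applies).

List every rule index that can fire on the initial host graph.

Answer: [R0]

Rewrite trace:
R0: 3 valid matches — {0↦0, 1↦2}, {0↦0, 1↦3}, {0↦0, 1↦4}
R1: no valid match — LHS pattern not found
R2: no valid match — LHS pattern not found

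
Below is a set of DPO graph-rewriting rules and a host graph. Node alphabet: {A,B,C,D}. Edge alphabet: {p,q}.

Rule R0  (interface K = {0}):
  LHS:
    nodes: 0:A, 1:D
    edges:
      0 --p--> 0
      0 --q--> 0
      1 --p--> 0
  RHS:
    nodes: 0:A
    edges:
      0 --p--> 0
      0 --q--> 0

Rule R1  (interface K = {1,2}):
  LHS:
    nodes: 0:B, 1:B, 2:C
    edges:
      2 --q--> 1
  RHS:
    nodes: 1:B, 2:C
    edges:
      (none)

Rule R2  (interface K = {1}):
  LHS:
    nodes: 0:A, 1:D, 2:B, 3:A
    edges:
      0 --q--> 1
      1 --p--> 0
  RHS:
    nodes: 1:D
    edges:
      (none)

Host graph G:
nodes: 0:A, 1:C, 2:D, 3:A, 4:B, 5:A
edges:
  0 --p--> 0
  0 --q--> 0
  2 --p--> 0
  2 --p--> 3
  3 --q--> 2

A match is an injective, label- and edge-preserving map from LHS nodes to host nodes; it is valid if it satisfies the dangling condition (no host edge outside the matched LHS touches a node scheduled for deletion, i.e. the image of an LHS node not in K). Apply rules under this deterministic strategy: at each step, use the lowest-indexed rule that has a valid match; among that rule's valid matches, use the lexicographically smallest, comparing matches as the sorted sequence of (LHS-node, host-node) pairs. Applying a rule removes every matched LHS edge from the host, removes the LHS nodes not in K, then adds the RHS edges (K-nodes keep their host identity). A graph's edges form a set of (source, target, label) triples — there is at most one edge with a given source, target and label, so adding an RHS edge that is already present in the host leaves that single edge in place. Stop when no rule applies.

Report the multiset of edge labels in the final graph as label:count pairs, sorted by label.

Answer: p:1 q:1

Derivation:
start.  V:6 E:5  edges: 0-p->0 0-q->0 2-p->0 2-p->3 3-q->2
1. fire R2 via {0↦3, 1↦2, 2↦4, 3↦5}  →  V:3 E:3  edges: 0-p->0 0-q->0 2-p->0
2. fire R0 via {0↦0, 1↦2}  →  V:2 E:2  edges: 0-p->0 0-q->0
halt: no rule applies after step 2
NF edges: [(0, 0, 'p'), (0, 0, 'q')]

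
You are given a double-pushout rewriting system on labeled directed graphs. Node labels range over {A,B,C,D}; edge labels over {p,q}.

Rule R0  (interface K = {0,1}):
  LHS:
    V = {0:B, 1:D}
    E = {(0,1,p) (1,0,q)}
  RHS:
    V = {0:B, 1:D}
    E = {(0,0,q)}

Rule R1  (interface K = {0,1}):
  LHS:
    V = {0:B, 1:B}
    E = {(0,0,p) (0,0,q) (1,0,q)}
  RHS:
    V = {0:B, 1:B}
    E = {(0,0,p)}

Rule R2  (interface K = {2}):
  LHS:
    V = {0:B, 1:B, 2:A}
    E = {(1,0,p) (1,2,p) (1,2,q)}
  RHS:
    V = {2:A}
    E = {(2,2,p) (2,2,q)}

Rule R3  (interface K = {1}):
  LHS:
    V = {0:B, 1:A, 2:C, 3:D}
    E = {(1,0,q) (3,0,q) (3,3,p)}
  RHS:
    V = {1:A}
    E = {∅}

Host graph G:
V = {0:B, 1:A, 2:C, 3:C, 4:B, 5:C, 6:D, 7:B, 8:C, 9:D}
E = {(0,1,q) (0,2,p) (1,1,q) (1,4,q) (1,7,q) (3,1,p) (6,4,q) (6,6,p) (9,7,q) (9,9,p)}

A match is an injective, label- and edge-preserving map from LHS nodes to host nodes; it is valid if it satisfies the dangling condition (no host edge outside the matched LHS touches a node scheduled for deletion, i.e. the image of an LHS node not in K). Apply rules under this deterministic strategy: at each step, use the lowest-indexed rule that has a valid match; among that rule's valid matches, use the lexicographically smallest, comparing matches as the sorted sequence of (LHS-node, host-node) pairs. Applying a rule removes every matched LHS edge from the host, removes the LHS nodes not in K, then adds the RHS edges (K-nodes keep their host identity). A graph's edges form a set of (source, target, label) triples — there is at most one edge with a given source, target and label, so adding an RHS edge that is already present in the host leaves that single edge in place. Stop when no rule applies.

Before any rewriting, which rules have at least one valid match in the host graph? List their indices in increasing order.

Answer: [R3]

Steps:
R0: no valid match — LHS pattern not found
R1: no valid match — LHS pattern not found
R2: no valid match — LHS pattern not found
R3: 4 valid matches — {0↦4, 1↦1, 2↦5, 3↦6}, {0↦4, 1↦1, 2↦8, 3↦6}, {0↦7, 1↦1, 2↦5, 3↦9} (+1 more)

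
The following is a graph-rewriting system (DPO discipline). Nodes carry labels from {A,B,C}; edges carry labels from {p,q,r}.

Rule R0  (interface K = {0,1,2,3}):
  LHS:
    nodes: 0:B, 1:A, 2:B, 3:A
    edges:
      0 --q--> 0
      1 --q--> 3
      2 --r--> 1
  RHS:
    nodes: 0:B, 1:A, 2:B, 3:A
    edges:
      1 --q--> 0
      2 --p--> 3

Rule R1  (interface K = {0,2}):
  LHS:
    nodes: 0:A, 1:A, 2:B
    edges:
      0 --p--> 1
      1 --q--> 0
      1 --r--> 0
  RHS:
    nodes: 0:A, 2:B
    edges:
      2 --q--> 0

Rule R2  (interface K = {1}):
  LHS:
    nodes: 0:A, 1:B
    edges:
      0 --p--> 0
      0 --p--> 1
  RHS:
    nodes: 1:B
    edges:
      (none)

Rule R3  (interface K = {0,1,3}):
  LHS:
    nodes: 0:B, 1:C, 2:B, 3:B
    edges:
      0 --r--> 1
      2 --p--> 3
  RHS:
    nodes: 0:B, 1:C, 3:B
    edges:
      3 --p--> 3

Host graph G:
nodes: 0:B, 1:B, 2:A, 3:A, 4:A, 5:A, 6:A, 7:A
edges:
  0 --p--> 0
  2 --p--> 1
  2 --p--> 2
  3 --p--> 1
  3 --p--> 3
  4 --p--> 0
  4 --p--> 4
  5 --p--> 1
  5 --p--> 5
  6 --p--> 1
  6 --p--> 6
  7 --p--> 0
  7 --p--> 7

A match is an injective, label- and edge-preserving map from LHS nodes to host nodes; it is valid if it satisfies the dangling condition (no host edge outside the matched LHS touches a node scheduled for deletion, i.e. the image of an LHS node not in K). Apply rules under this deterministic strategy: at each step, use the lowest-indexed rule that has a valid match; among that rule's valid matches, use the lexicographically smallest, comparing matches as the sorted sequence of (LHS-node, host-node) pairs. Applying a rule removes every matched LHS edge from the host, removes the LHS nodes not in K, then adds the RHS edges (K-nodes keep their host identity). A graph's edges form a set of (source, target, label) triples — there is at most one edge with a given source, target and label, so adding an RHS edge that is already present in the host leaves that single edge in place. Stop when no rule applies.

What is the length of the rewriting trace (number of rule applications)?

Answer: 6

Rewrite trace:
initial: |V|=8 |E|=13  E = 0-p->0 2-p->1 2-p->2 3-p->1 3-p->3 4-p->0 4-p->4 5-p->1 5-p->5 6-p->1 6-p->6 7-p->0 7-p->7
step 1: apply R2 at {0↦2, 1↦1}  → |V|=7 |E|=11  E = 0-p->0 3-p->1 3-p->3 4-p->0 4-p->4 5-p->1 5-p->5 6-p->1 6-p->6 7-p->0 7-p->7
step 2: apply R2 at {0↦3, 1↦1}  → |V|=6 |E|=9  E = 0-p->0 4-p->0 4-p->4 5-p->1 5-p->5 6-p->1 6-p->6 7-p->0 7-p->7
step 3: apply R2 at {0↦4, 1↦0}  → |V|=5 |E|=7  E = 0-p->0 5-p->1 5-p->5 6-p->1 6-p->6 7-p->0 7-p->7
step 4: apply R2 at {0↦5, 1↦1}  → |V|=4 |E|=5  E = 0-p->0 6-p->1 6-p->6 7-p->0 7-p->7
step 5: apply R2 at {0↦6, 1↦1}  → |V|=3 |E|=3  E = 0-p->0 7-p->0 7-p->7
step 6: apply R2 at {0↦7, 1↦0}  → |V|=2 |E|=1  E = 0-p->0
final graph: no rule applies after step 6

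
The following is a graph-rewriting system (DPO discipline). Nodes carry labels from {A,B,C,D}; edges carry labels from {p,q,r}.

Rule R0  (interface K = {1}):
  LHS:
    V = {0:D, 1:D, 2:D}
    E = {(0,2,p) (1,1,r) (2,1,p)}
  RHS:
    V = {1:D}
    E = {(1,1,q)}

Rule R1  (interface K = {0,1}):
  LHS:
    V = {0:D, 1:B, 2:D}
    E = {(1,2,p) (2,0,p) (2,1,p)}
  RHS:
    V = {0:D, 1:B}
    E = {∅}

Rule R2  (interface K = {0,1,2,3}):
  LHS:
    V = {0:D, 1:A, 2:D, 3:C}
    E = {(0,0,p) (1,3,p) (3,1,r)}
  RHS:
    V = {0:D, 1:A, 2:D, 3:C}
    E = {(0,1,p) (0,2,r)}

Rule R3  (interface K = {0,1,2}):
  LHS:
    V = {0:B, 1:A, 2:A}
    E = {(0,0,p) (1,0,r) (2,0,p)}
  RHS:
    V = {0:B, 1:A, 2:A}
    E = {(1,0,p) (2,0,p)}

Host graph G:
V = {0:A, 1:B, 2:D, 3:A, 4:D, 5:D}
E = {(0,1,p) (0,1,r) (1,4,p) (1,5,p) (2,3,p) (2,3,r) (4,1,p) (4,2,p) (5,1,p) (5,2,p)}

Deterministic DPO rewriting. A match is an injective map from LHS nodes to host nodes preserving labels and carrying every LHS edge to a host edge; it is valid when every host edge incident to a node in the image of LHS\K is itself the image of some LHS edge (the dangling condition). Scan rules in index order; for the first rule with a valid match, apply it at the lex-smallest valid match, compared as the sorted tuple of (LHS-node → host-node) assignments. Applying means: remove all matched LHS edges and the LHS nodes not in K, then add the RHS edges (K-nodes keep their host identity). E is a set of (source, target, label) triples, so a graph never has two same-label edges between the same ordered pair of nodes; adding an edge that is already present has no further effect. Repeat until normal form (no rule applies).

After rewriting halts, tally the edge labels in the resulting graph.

initial: |V|=6 |E|=10  E = 0-p->1 0-r->1 1-p->4 1-p->5 2-p->3 2-r->3 4-p->1 4-p->2 5-p->1 5-p->2
step 1: apply R1 at {0↦2, 1↦1, 2↦4}  → |V|=5 |E|=7  E = 0-p->1 0-r->1 1-p->5 2-p->3 2-r->3 5-p->1 5-p->2
step 2: apply R1 at {0↦2, 1↦1, 2↦5}  → |V|=4 |E|=4  E = 0-p->1 0-r->1 2-p->3 2-r->3
normal form: no rule applies after step 2
NF edges: [(0, 1, 'p'), (0, 1, 'r'), (2, 3, 'p'), (2, 3, 'r')]

Answer: p:2 r:2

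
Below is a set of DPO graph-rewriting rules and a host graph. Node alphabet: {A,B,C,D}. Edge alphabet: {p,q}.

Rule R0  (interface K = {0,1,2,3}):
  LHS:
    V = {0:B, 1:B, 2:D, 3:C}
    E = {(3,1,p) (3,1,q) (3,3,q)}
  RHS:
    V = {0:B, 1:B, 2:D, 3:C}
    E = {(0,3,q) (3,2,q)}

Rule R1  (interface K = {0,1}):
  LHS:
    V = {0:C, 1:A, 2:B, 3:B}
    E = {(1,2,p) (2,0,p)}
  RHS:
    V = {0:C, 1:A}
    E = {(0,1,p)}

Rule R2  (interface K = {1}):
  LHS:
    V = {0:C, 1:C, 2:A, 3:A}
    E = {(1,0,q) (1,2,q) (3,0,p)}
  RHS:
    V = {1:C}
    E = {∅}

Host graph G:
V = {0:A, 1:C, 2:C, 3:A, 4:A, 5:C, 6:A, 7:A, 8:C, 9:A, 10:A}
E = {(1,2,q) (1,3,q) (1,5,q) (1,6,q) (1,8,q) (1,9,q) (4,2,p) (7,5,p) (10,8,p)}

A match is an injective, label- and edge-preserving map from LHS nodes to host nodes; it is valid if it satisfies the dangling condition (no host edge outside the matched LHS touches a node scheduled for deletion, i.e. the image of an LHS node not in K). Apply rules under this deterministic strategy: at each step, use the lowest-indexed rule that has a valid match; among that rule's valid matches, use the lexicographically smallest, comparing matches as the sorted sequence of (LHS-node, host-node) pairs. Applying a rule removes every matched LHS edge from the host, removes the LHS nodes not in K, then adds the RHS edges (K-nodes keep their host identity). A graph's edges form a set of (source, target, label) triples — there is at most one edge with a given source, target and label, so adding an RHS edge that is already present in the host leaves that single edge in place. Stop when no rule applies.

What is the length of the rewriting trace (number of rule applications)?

initial: |V|=11 |E|=9  E = 1-q->2 1-q->3 1-q->5 1-q->6 1-q->8 1-q->9 4-p->2 7-p->5 10-p->8
step 1: apply R2 at {0↦2, 1↦1, 2↦3, 3↦4}  → |V|=8 |E|=6  E = 1-q->5 1-q->6 1-q->8 1-q->9 7-p->5 10-p->8
step 2: apply R2 at {0↦5, 1↦1, 2↦6, 3↦7}  → |V|=5 |E|=3  E = 1-q->8 1-q->9 10-p->8
step 3: apply R2 at {0↦8, 1↦1, 2↦9, 3↦10}  → |V|=2 |E|=0  E = ∅
halt: no rule applies after step 3

Answer: 3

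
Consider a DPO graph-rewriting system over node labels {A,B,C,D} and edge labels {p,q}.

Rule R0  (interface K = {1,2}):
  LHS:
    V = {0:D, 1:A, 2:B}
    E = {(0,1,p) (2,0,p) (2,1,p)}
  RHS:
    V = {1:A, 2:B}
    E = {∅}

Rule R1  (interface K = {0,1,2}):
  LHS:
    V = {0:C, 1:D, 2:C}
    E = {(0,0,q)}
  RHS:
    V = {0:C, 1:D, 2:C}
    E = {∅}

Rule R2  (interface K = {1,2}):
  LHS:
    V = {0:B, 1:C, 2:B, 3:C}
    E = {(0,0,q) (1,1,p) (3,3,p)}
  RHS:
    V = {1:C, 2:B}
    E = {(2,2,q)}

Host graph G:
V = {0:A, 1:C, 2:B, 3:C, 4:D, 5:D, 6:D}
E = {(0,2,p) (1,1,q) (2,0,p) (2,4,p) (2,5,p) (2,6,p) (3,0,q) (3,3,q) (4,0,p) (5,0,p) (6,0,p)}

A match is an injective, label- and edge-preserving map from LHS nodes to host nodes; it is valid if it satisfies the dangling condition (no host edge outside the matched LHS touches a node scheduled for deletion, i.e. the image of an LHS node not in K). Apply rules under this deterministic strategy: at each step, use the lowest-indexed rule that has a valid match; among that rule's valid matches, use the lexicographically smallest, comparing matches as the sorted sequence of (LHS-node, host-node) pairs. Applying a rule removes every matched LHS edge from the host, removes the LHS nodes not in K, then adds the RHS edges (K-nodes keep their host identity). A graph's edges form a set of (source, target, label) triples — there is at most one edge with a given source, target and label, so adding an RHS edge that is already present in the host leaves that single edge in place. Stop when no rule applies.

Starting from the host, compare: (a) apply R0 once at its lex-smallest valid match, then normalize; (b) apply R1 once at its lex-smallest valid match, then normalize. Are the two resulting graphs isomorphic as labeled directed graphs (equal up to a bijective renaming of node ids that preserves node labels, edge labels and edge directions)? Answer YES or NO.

branch R0-first: apply at {0↦4, 1↦0, 2↦2} → |E|=8, then 2 more step(s) → NF |V|=6 |E|=6 V={0:A, 1:C, 2:B, 3:C, 5:D, 6:D} E=0-p->2 2-p->5 2-p->6 3-q->0 5-p->0 6-p->0
branch R1-first: apply at {0↦1, 1↦4, 2↦3} → |E|=10, then 2 more step(s) → NF |V|=6 |E|=6 V={0:A, 1:C, 2:B, 3:C, 5:D, 6:D} E=0-p->2 2-p->5 2-p->6 3-q->0 5-p->0 6-p->0
graphs isomorphic (equal up to label-preserving node renaming)

Answer: YES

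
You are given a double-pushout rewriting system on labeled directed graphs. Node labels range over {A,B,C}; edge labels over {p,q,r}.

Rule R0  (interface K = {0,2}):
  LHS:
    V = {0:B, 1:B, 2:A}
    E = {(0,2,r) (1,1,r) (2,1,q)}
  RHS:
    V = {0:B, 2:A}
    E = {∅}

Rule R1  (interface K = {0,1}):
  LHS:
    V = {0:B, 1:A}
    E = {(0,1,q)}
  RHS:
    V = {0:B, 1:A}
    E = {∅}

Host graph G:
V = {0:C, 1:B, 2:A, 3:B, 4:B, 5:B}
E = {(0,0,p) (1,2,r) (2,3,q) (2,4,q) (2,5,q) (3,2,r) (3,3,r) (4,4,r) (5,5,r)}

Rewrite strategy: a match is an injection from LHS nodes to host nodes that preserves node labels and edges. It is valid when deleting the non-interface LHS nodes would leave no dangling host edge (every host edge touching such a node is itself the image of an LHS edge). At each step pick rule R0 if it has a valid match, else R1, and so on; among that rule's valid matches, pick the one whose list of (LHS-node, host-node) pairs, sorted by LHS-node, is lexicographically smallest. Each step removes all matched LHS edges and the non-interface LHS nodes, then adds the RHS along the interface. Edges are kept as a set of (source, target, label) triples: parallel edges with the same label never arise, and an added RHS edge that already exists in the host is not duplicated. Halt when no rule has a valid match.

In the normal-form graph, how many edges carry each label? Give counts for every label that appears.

start.  V:6 E:9  edges: 0-p->0 1-r->2 2-q->3 2-q->4 2-q->5 3-r->2 3-r->3 4-r->4 5-r->5
1. fire R0 via {0↦1, 1↦4, 2↦2}  →  V:5 E:6  edges: 0-p->0 2-q->3 2-q->5 3-r->2 3-r->3 5-r->5
2. fire R0 via {0↦3, 1↦5, 2↦2}  →  V:4 E:3  edges: 0-p->0 2-q->3 3-r->3
halt: no rule applies after step 2
NF edges: [(0, 0, 'p'), (2, 3, 'q'), (3, 3, 'r')]

Answer: p:1 q:1 r:1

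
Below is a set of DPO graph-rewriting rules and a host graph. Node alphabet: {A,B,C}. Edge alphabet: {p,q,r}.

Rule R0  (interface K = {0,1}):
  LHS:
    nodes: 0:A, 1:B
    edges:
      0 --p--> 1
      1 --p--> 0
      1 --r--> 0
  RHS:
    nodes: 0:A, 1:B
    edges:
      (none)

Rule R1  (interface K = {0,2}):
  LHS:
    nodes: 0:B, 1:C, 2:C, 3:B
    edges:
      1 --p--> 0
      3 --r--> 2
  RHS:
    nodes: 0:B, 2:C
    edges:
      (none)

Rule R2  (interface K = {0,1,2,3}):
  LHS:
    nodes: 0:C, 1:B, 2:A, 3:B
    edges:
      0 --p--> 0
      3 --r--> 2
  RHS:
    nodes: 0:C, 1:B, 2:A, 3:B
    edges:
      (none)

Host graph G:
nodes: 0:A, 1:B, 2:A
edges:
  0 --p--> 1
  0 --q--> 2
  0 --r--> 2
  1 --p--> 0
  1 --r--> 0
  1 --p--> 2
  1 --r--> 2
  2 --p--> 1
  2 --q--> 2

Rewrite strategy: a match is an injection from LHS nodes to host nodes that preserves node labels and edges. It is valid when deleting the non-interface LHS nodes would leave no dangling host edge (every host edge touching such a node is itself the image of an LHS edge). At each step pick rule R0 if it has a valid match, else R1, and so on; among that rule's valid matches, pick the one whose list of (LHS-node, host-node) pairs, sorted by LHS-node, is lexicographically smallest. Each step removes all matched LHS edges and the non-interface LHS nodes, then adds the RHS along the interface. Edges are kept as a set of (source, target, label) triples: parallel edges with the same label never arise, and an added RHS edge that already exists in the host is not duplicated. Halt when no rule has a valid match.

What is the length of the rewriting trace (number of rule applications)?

Answer: 2

Rewrite trace:
[0] host  ⇒  3 nodes, 9 edges  {0-p->1 0-q->2 0-r->2 1-p->0 1-r->0 1-p->2 1-r->2 2-p->1 2-q->2}
[1] R0 @ {0↦0, 1↦1}  ⇒  3 nodes, 6 edges  {0-q->2 0-r->2 1-p->2 1-r->2 2-p->1 2-q->2}
[2] R0 @ {0↦2, 1↦1}  ⇒  3 nodes, 3 edges  {0-q->2 0-r->2 2-q->2}
halt: no rule applies after step 2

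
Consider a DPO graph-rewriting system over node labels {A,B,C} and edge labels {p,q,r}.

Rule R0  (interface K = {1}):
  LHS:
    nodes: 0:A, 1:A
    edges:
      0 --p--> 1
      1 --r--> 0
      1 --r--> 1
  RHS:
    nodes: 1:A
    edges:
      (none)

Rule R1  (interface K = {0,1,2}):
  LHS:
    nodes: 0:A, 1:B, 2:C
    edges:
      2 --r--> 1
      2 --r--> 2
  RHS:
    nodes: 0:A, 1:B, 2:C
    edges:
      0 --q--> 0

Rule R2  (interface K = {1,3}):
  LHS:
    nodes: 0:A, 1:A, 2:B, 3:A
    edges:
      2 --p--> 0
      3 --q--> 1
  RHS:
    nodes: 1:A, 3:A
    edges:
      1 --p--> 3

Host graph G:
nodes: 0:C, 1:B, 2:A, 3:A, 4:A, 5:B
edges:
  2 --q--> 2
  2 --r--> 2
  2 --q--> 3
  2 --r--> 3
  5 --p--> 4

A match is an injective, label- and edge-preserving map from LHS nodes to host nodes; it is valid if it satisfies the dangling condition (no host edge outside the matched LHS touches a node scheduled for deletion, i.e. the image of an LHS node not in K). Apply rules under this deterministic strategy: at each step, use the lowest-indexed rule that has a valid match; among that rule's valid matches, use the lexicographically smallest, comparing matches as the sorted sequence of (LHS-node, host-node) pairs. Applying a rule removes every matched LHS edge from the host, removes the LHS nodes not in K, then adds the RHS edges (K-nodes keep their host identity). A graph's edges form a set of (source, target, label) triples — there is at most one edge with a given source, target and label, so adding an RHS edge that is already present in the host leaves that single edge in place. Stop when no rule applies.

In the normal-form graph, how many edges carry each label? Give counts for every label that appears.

Answer: q:1

Derivation:
start.  V:6 E:5  edges: 2-q->2 2-r->2 2-q->3 2-r->3 5-p->4
1. fire R2 via {0↦4, 1↦3, 2↦5, 3↦2}  →  V:4 E:4  edges: 2-q->2 2-r->2 2-r->3 3-p->2
2. fire R0 via {0↦3, 1↦2}  →  V:3 E:1  edges: 2-q->2
normal form: no rule applies after step 2
NF edges: [(2, 2, 'q')]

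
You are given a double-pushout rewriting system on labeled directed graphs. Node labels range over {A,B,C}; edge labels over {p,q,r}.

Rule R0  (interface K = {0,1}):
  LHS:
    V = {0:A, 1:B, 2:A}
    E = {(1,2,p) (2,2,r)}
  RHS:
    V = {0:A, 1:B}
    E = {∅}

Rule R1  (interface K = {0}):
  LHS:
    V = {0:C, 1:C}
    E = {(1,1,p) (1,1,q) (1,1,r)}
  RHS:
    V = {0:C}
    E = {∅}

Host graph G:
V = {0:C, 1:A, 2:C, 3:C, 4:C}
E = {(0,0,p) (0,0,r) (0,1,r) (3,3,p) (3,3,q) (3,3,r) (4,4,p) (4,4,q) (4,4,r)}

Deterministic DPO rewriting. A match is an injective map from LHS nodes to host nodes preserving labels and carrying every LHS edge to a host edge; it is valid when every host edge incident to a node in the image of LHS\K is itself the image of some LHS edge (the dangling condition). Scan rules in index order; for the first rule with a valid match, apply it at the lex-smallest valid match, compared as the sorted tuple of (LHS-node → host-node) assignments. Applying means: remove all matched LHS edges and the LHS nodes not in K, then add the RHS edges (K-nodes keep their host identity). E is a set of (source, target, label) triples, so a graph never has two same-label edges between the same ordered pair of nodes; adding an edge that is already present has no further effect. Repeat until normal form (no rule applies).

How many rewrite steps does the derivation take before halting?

Answer: 2

Derivation:
[0] host  ⇒  5 nodes, 9 edges  {0-p->0 0-r->0 0-r->1 3-p->3 3-q->3 3-r->3 4-p->4 4-q->4 4-r->4}
[1] R1 @ {0↦0, 1↦3}  ⇒  4 nodes, 6 edges  {0-p->0 0-r->0 0-r->1 4-p->4 4-q->4 4-r->4}
[2] R1 @ {0↦0, 1↦4}  ⇒  3 nodes, 3 edges  {0-p->0 0-r->0 0-r->1}
final graph: no rule applies after step 2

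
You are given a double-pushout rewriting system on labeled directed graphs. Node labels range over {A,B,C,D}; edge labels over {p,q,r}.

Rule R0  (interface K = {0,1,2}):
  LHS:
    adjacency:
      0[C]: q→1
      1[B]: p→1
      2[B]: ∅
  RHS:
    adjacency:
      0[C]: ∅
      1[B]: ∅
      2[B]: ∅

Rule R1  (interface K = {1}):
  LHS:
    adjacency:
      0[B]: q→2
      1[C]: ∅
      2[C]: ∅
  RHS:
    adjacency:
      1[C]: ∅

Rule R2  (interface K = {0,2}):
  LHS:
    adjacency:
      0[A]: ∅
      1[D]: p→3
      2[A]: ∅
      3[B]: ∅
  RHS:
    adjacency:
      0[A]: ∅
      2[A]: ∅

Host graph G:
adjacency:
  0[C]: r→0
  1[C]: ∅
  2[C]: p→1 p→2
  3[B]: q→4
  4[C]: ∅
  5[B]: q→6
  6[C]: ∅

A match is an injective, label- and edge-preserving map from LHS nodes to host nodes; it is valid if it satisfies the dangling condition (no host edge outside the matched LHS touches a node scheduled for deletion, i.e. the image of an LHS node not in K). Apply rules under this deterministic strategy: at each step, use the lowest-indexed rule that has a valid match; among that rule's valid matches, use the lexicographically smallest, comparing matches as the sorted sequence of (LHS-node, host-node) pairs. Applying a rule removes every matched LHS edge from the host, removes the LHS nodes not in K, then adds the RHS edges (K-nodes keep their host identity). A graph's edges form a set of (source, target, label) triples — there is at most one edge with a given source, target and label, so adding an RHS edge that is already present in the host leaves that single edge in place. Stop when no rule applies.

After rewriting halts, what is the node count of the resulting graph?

Answer: 3

Derivation:
[0] host  ⇒  7 nodes, 5 edges  {0-r->0 2-p->1 2-p->2 3-q->4 5-q->6}
[1] R1 @ {0↦3, 1↦0, 2↦4}  ⇒  5 nodes, 4 edges  {0-r->0 2-p->1 2-p->2 5-q->6}
[2] R1 @ {0↦5, 1↦0, 2↦6}  ⇒  3 nodes, 3 edges  {0-r->0 2-p->1 2-p->2}
halt: no rule applies after step 2
NF nodes: {0:C, 1:C, 2:C}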